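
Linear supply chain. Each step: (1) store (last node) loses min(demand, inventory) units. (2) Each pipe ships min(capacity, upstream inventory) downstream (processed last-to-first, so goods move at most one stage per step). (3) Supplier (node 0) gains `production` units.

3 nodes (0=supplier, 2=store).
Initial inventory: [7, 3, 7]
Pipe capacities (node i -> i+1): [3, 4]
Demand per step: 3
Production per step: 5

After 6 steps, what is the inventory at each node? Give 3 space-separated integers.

Step 1: demand=3,sold=3 ship[1->2]=3 ship[0->1]=3 prod=5 -> inv=[9 3 7]
Step 2: demand=3,sold=3 ship[1->2]=3 ship[0->1]=3 prod=5 -> inv=[11 3 7]
Step 3: demand=3,sold=3 ship[1->2]=3 ship[0->1]=3 prod=5 -> inv=[13 3 7]
Step 4: demand=3,sold=3 ship[1->2]=3 ship[0->1]=3 prod=5 -> inv=[15 3 7]
Step 5: demand=3,sold=3 ship[1->2]=3 ship[0->1]=3 prod=5 -> inv=[17 3 7]
Step 6: demand=3,sold=3 ship[1->2]=3 ship[0->1]=3 prod=5 -> inv=[19 3 7]

19 3 7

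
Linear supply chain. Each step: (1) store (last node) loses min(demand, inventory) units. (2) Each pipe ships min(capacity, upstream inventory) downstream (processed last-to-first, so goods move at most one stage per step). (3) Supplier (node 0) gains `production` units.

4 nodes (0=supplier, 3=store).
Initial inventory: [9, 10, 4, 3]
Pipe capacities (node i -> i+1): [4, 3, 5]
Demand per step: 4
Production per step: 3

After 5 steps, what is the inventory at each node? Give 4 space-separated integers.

Step 1: demand=4,sold=3 ship[2->3]=4 ship[1->2]=3 ship[0->1]=4 prod=3 -> inv=[8 11 3 4]
Step 2: demand=4,sold=4 ship[2->3]=3 ship[1->2]=3 ship[0->1]=4 prod=3 -> inv=[7 12 3 3]
Step 3: demand=4,sold=3 ship[2->3]=3 ship[1->2]=3 ship[0->1]=4 prod=3 -> inv=[6 13 3 3]
Step 4: demand=4,sold=3 ship[2->3]=3 ship[1->2]=3 ship[0->1]=4 prod=3 -> inv=[5 14 3 3]
Step 5: demand=4,sold=3 ship[2->3]=3 ship[1->2]=3 ship[0->1]=4 prod=3 -> inv=[4 15 3 3]

4 15 3 3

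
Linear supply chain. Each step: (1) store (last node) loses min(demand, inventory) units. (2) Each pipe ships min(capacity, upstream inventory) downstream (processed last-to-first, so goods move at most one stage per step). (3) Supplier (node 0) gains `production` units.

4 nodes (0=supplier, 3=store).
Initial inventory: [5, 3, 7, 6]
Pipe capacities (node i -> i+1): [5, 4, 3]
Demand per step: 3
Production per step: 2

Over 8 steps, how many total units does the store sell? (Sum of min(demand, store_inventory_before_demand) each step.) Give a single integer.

Step 1: sold=3 (running total=3) -> [2 5 7 6]
Step 2: sold=3 (running total=6) -> [2 3 8 6]
Step 3: sold=3 (running total=9) -> [2 2 8 6]
Step 4: sold=3 (running total=12) -> [2 2 7 6]
Step 5: sold=3 (running total=15) -> [2 2 6 6]
Step 6: sold=3 (running total=18) -> [2 2 5 6]
Step 7: sold=3 (running total=21) -> [2 2 4 6]
Step 8: sold=3 (running total=24) -> [2 2 3 6]

Answer: 24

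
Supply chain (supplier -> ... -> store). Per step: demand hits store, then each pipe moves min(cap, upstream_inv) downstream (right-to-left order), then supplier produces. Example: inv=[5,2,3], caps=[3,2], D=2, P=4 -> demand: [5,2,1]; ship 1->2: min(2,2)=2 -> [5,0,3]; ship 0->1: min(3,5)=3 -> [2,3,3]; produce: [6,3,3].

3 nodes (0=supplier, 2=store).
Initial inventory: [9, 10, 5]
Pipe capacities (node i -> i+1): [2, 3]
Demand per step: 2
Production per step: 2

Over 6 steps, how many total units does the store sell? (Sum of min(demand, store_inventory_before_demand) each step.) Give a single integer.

Answer: 12

Derivation:
Step 1: sold=2 (running total=2) -> [9 9 6]
Step 2: sold=2 (running total=4) -> [9 8 7]
Step 3: sold=2 (running total=6) -> [9 7 8]
Step 4: sold=2 (running total=8) -> [9 6 9]
Step 5: sold=2 (running total=10) -> [9 5 10]
Step 6: sold=2 (running total=12) -> [9 4 11]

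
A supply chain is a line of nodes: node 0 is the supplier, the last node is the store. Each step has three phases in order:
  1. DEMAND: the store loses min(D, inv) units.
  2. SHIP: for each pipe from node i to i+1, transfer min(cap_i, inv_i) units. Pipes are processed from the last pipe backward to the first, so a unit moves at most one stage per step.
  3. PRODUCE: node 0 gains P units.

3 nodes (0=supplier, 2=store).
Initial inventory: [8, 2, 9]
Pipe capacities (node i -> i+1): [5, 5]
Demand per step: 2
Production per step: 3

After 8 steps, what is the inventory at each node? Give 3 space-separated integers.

Step 1: demand=2,sold=2 ship[1->2]=2 ship[0->1]=5 prod=3 -> inv=[6 5 9]
Step 2: demand=2,sold=2 ship[1->2]=5 ship[0->1]=5 prod=3 -> inv=[4 5 12]
Step 3: demand=2,sold=2 ship[1->2]=5 ship[0->1]=4 prod=3 -> inv=[3 4 15]
Step 4: demand=2,sold=2 ship[1->2]=4 ship[0->1]=3 prod=3 -> inv=[3 3 17]
Step 5: demand=2,sold=2 ship[1->2]=3 ship[0->1]=3 prod=3 -> inv=[3 3 18]
Step 6: demand=2,sold=2 ship[1->2]=3 ship[0->1]=3 prod=3 -> inv=[3 3 19]
Step 7: demand=2,sold=2 ship[1->2]=3 ship[0->1]=3 prod=3 -> inv=[3 3 20]
Step 8: demand=2,sold=2 ship[1->2]=3 ship[0->1]=3 prod=3 -> inv=[3 3 21]

3 3 21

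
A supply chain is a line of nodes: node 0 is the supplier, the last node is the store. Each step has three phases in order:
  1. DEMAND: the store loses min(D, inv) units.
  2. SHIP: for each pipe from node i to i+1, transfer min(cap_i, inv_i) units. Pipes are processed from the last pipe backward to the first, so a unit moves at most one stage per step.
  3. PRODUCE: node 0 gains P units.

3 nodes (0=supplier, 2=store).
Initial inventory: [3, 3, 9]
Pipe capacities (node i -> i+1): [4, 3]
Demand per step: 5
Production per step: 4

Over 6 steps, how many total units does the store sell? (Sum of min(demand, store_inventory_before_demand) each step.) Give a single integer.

Answer: 24

Derivation:
Step 1: sold=5 (running total=5) -> [4 3 7]
Step 2: sold=5 (running total=10) -> [4 4 5]
Step 3: sold=5 (running total=15) -> [4 5 3]
Step 4: sold=3 (running total=18) -> [4 6 3]
Step 5: sold=3 (running total=21) -> [4 7 3]
Step 6: sold=3 (running total=24) -> [4 8 3]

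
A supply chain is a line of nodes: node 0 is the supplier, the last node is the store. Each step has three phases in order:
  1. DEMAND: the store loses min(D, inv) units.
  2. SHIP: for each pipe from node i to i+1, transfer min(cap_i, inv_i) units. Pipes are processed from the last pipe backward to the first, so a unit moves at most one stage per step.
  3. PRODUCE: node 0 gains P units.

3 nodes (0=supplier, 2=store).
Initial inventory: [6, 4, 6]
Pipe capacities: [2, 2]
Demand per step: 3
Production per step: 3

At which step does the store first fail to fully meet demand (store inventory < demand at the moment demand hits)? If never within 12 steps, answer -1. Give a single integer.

Step 1: demand=3,sold=3 ship[1->2]=2 ship[0->1]=2 prod=3 -> [7 4 5]
Step 2: demand=3,sold=3 ship[1->2]=2 ship[0->1]=2 prod=3 -> [8 4 4]
Step 3: demand=3,sold=3 ship[1->2]=2 ship[0->1]=2 prod=3 -> [9 4 3]
Step 4: demand=3,sold=3 ship[1->2]=2 ship[0->1]=2 prod=3 -> [10 4 2]
Step 5: demand=3,sold=2 ship[1->2]=2 ship[0->1]=2 prod=3 -> [11 4 2]
Step 6: demand=3,sold=2 ship[1->2]=2 ship[0->1]=2 prod=3 -> [12 4 2]
Step 7: demand=3,sold=2 ship[1->2]=2 ship[0->1]=2 prod=3 -> [13 4 2]
Step 8: demand=3,sold=2 ship[1->2]=2 ship[0->1]=2 prod=3 -> [14 4 2]
Step 9: demand=3,sold=2 ship[1->2]=2 ship[0->1]=2 prod=3 -> [15 4 2]
Step 10: demand=3,sold=2 ship[1->2]=2 ship[0->1]=2 prod=3 -> [16 4 2]
Step 11: demand=3,sold=2 ship[1->2]=2 ship[0->1]=2 prod=3 -> [17 4 2]
Step 12: demand=3,sold=2 ship[1->2]=2 ship[0->1]=2 prod=3 -> [18 4 2]
First stockout at step 5

5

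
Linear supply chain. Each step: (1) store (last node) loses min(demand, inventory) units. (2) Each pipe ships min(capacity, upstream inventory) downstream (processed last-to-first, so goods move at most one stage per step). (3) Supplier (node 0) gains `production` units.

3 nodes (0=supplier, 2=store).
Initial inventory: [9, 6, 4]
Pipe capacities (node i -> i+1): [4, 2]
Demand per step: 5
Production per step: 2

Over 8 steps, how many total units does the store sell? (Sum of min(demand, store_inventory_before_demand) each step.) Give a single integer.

Answer: 18

Derivation:
Step 1: sold=4 (running total=4) -> [7 8 2]
Step 2: sold=2 (running total=6) -> [5 10 2]
Step 3: sold=2 (running total=8) -> [3 12 2]
Step 4: sold=2 (running total=10) -> [2 13 2]
Step 5: sold=2 (running total=12) -> [2 13 2]
Step 6: sold=2 (running total=14) -> [2 13 2]
Step 7: sold=2 (running total=16) -> [2 13 2]
Step 8: sold=2 (running total=18) -> [2 13 2]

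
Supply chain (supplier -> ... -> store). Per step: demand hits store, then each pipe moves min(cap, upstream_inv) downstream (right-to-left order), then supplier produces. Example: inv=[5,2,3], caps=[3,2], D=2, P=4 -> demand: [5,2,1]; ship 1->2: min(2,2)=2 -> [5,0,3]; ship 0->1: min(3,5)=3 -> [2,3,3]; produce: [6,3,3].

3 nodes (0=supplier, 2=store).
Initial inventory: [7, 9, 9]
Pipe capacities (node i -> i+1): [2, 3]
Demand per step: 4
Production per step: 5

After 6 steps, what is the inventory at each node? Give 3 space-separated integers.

Step 1: demand=4,sold=4 ship[1->2]=3 ship[0->1]=2 prod=5 -> inv=[10 8 8]
Step 2: demand=4,sold=4 ship[1->2]=3 ship[0->1]=2 prod=5 -> inv=[13 7 7]
Step 3: demand=4,sold=4 ship[1->2]=3 ship[0->1]=2 prod=5 -> inv=[16 6 6]
Step 4: demand=4,sold=4 ship[1->2]=3 ship[0->1]=2 prod=5 -> inv=[19 5 5]
Step 5: demand=4,sold=4 ship[1->2]=3 ship[0->1]=2 prod=5 -> inv=[22 4 4]
Step 6: demand=4,sold=4 ship[1->2]=3 ship[0->1]=2 prod=5 -> inv=[25 3 3]

25 3 3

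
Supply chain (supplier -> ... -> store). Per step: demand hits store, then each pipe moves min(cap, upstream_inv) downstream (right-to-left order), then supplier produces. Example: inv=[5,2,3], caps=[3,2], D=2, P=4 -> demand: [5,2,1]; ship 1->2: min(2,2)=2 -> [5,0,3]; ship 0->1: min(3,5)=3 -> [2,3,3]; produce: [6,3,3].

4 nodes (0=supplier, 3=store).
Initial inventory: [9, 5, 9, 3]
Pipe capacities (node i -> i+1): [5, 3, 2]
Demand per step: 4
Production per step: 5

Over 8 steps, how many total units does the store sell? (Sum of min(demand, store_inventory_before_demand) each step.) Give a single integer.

Answer: 17

Derivation:
Step 1: sold=3 (running total=3) -> [9 7 10 2]
Step 2: sold=2 (running total=5) -> [9 9 11 2]
Step 3: sold=2 (running total=7) -> [9 11 12 2]
Step 4: sold=2 (running total=9) -> [9 13 13 2]
Step 5: sold=2 (running total=11) -> [9 15 14 2]
Step 6: sold=2 (running total=13) -> [9 17 15 2]
Step 7: sold=2 (running total=15) -> [9 19 16 2]
Step 8: sold=2 (running total=17) -> [9 21 17 2]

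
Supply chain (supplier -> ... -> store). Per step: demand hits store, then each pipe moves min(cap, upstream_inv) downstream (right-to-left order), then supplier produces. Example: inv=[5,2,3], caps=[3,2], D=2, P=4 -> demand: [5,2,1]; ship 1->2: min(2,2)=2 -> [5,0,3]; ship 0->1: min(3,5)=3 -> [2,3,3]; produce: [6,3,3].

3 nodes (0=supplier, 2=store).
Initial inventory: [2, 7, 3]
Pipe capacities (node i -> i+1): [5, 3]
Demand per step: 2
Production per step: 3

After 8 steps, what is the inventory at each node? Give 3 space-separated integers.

Step 1: demand=2,sold=2 ship[1->2]=3 ship[0->1]=2 prod=3 -> inv=[3 6 4]
Step 2: demand=2,sold=2 ship[1->2]=3 ship[0->1]=3 prod=3 -> inv=[3 6 5]
Step 3: demand=2,sold=2 ship[1->2]=3 ship[0->1]=3 prod=3 -> inv=[3 6 6]
Step 4: demand=2,sold=2 ship[1->2]=3 ship[0->1]=3 prod=3 -> inv=[3 6 7]
Step 5: demand=2,sold=2 ship[1->2]=3 ship[0->1]=3 prod=3 -> inv=[3 6 8]
Step 6: demand=2,sold=2 ship[1->2]=3 ship[0->1]=3 prod=3 -> inv=[3 6 9]
Step 7: demand=2,sold=2 ship[1->2]=3 ship[0->1]=3 prod=3 -> inv=[3 6 10]
Step 8: demand=2,sold=2 ship[1->2]=3 ship[0->1]=3 prod=3 -> inv=[3 6 11]

3 6 11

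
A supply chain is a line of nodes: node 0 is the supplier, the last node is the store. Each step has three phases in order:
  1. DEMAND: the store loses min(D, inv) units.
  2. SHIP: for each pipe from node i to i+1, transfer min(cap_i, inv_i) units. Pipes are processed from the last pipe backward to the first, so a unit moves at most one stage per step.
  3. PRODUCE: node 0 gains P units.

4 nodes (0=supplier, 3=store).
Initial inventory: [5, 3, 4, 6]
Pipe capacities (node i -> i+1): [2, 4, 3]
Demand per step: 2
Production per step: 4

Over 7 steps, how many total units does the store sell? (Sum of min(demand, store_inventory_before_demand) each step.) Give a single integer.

Step 1: sold=2 (running total=2) -> [7 2 4 7]
Step 2: sold=2 (running total=4) -> [9 2 3 8]
Step 3: sold=2 (running total=6) -> [11 2 2 9]
Step 4: sold=2 (running total=8) -> [13 2 2 9]
Step 5: sold=2 (running total=10) -> [15 2 2 9]
Step 6: sold=2 (running total=12) -> [17 2 2 9]
Step 7: sold=2 (running total=14) -> [19 2 2 9]

Answer: 14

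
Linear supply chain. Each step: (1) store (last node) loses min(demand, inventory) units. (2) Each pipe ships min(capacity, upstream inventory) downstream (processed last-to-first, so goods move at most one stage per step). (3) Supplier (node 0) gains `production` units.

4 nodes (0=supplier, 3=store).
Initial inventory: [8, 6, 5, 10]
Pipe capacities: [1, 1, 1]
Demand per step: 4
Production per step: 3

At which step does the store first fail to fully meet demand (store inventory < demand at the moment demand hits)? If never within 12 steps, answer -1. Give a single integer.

Step 1: demand=4,sold=4 ship[2->3]=1 ship[1->2]=1 ship[0->1]=1 prod=3 -> [10 6 5 7]
Step 2: demand=4,sold=4 ship[2->3]=1 ship[1->2]=1 ship[0->1]=1 prod=3 -> [12 6 5 4]
Step 3: demand=4,sold=4 ship[2->3]=1 ship[1->2]=1 ship[0->1]=1 prod=3 -> [14 6 5 1]
Step 4: demand=4,sold=1 ship[2->3]=1 ship[1->2]=1 ship[0->1]=1 prod=3 -> [16 6 5 1]
Step 5: demand=4,sold=1 ship[2->3]=1 ship[1->2]=1 ship[0->1]=1 prod=3 -> [18 6 5 1]
Step 6: demand=4,sold=1 ship[2->3]=1 ship[1->2]=1 ship[0->1]=1 prod=3 -> [20 6 5 1]
Step 7: demand=4,sold=1 ship[2->3]=1 ship[1->2]=1 ship[0->1]=1 prod=3 -> [22 6 5 1]
Step 8: demand=4,sold=1 ship[2->3]=1 ship[1->2]=1 ship[0->1]=1 prod=3 -> [24 6 5 1]
Step 9: demand=4,sold=1 ship[2->3]=1 ship[1->2]=1 ship[0->1]=1 prod=3 -> [26 6 5 1]
Step 10: demand=4,sold=1 ship[2->3]=1 ship[1->2]=1 ship[0->1]=1 prod=3 -> [28 6 5 1]
Step 11: demand=4,sold=1 ship[2->3]=1 ship[1->2]=1 ship[0->1]=1 prod=3 -> [30 6 5 1]
Step 12: demand=4,sold=1 ship[2->3]=1 ship[1->2]=1 ship[0->1]=1 prod=3 -> [32 6 5 1]
First stockout at step 4

4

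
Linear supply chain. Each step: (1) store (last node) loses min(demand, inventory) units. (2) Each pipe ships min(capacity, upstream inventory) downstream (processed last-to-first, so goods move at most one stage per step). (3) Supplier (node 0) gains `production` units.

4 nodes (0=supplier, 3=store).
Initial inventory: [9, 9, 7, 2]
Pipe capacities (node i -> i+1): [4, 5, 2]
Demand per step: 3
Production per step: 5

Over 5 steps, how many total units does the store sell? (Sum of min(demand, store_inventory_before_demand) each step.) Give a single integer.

Step 1: sold=2 (running total=2) -> [10 8 10 2]
Step 2: sold=2 (running total=4) -> [11 7 13 2]
Step 3: sold=2 (running total=6) -> [12 6 16 2]
Step 4: sold=2 (running total=8) -> [13 5 19 2]
Step 5: sold=2 (running total=10) -> [14 4 22 2]

Answer: 10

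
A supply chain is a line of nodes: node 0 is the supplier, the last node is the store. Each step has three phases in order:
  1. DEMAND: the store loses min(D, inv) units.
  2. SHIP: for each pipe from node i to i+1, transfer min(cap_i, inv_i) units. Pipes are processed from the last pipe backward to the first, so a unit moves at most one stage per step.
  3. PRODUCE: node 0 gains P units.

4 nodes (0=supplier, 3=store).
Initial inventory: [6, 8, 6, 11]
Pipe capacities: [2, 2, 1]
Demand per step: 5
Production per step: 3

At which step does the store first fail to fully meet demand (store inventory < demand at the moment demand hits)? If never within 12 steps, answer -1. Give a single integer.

Step 1: demand=5,sold=5 ship[2->3]=1 ship[1->2]=2 ship[0->1]=2 prod=3 -> [7 8 7 7]
Step 2: demand=5,sold=5 ship[2->3]=1 ship[1->2]=2 ship[0->1]=2 prod=3 -> [8 8 8 3]
Step 3: demand=5,sold=3 ship[2->3]=1 ship[1->2]=2 ship[0->1]=2 prod=3 -> [9 8 9 1]
Step 4: demand=5,sold=1 ship[2->3]=1 ship[1->2]=2 ship[0->1]=2 prod=3 -> [10 8 10 1]
Step 5: demand=5,sold=1 ship[2->3]=1 ship[1->2]=2 ship[0->1]=2 prod=3 -> [11 8 11 1]
Step 6: demand=5,sold=1 ship[2->3]=1 ship[1->2]=2 ship[0->1]=2 prod=3 -> [12 8 12 1]
Step 7: demand=5,sold=1 ship[2->3]=1 ship[1->2]=2 ship[0->1]=2 prod=3 -> [13 8 13 1]
Step 8: demand=5,sold=1 ship[2->3]=1 ship[1->2]=2 ship[0->1]=2 prod=3 -> [14 8 14 1]
Step 9: demand=5,sold=1 ship[2->3]=1 ship[1->2]=2 ship[0->1]=2 prod=3 -> [15 8 15 1]
Step 10: demand=5,sold=1 ship[2->3]=1 ship[1->2]=2 ship[0->1]=2 prod=3 -> [16 8 16 1]
Step 11: demand=5,sold=1 ship[2->3]=1 ship[1->2]=2 ship[0->1]=2 prod=3 -> [17 8 17 1]
Step 12: demand=5,sold=1 ship[2->3]=1 ship[1->2]=2 ship[0->1]=2 prod=3 -> [18 8 18 1]
First stockout at step 3

3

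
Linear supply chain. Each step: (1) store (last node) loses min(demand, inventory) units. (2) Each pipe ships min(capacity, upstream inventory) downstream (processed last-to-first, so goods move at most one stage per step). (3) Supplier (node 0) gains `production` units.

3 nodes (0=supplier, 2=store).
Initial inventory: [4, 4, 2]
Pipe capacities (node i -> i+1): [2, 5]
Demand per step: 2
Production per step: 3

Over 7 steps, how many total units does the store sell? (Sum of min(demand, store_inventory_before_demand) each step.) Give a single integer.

Step 1: sold=2 (running total=2) -> [5 2 4]
Step 2: sold=2 (running total=4) -> [6 2 4]
Step 3: sold=2 (running total=6) -> [7 2 4]
Step 4: sold=2 (running total=8) -> [8 2 4]
Step 5: sold=2 (running total=10) -> [9 2 4]
Step 6: sold=2 (running total=12) -> [10 2 4]
Step 7: sold=2 (running total=14) -> [11 2 4]

Answer: 14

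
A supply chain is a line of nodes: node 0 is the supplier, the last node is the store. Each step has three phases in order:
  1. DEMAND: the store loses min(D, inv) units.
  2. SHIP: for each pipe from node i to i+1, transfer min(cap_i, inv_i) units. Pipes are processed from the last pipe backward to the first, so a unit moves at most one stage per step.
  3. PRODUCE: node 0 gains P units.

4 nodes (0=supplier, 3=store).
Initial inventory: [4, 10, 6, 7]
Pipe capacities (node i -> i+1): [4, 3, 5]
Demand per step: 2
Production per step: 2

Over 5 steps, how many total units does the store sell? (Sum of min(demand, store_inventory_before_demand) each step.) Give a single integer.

Step 1: sold=2 (running total=2) -> [2 11 4 10]
Step 2: sold=2 (running total=4) -> [2 10 3 12]
Step 3: sold=2 (running total=6) -> [2 9 3 13]
Step 4: sold=2 (running total=8) -> [2 8 3 14]
Step 5: sold=2 (running total=10) -> [2 7 3 15]

Answer: 10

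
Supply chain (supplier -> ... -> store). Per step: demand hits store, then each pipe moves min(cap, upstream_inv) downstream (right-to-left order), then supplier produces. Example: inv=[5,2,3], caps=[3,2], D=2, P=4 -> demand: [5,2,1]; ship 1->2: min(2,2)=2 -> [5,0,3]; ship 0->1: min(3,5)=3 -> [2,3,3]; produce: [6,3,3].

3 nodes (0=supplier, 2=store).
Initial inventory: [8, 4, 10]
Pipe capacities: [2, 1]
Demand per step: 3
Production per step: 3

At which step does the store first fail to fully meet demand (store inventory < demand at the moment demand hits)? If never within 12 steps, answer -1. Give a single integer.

Step 1: demand=3,sold=3 ship[1->2]=1 ship[0->1]=2 prod=3 -> [9 5 8]
Step 2: demand=3,sold=3 ship[1->2]=1 ship[0->1]=2 prod=3 -> [10 6 6]
Step 3: demand=3,sold=3 ship[1->2]=1 ship[0->1]=2 prod=3 -> [11 7 4]
Step 4: demand=3,sold=3 ship[1->2]=1 ship[0->1]=2 prod=3 -> [12 8 2]
Step 5: demand=3,sold=2 ship[1->2]=1 ship[0->1]=2 prod=3 -> [13 9 1]
Step 6: demand=3,sold=1 ship[1->2]=1 ship[0->1]=2 prod=3 -> [14 10 1]
Step 7: demand=3,sold=1 ship[1->2]=1 ship[0->1]=2 prod=3 -> [15 11 1]
Step 8: demand=3,sold=1 ship[1->2]=1 ship[0->1]=2 prod=3 -> [16 12 1]
Step 9: demand=3,sold=1 ship[1->2]=1 ship[0->1]=2 prod=3 -> [17 13 1]
Step 10: demand=3,sold=1 ship[1->2]=1 ship[0->1]=2 prod=3 -> [18 14 1]
Step 11: demand=3,sold=1 ship[1->2]=1 ship[0->1]=2 prod=3 -> [19 15 1]
Step 12: demand=3,sold=1 ship[1->2]=1 ship[0->1]=2 prod=3 -> [20 16 1]
First stockout at step 5

5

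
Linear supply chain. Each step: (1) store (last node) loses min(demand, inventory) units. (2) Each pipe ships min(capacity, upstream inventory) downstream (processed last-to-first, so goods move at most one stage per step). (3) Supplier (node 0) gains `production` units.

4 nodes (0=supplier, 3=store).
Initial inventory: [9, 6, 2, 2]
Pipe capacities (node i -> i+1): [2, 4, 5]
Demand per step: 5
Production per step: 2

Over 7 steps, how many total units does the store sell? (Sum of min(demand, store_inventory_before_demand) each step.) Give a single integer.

Step 1: sold=2 (running total=2) -> [9 4 4 2]
Step 2: sold=2 (running total=4) -> [9 2 4 4]
Step 3: sold=4 (running total=8) -> [9 2 2 4]
Step 4: sold=4 (running total=12) -> [9 2 2 2]
Step 5: sold=2 (running total=14) -> [9 2 2 2]
Step 6: sold=2 (running total=16) -> [9 2 2 2]
Step 7: sold=2 (running total=18) -> [9 2 2 2]

Answer: 18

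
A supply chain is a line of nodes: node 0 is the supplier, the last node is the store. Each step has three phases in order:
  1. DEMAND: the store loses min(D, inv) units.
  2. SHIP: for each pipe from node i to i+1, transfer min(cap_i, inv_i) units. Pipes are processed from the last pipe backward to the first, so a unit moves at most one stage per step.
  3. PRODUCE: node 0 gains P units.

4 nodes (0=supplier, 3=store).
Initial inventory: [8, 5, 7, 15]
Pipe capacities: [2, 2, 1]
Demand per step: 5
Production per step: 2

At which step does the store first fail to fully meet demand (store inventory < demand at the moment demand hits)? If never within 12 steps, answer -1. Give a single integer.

Step 1: demand=5,sold=5 ship[2->3]=1 ship[1->2]=2 ship[0->1]=2 prod=2 -> [8 5 8 11]
Step 2: demand=5,sold=5 ship[2->3]=1 ship[1->2]=2 ship[0->1]=2 prod=2 -> [8 5 9 7]
Step 3: demand=5,sold=5 ship[2->3]=1 ship[1->2]=2 ship[0->1]=2 prod=2 -> [8 5 10 3]
Step 4: demand=5,sold=3 ship[2->3]=1 ship[1->2]=2 ship[0->1]=2 prod=2 -> [8 5 11 1]
Step 5: demand=5,sold=1 ship[2->3]=1 ship[1->2]=2 ship[0->1]=2 prod=2 -> [8 5 12 1]
Step 6: demand=5,sold=1 ship[2->3]=1 ship[1->2]=2 ship[0->1]=2 prod=2 -> [8 5 13 1]
Step 7: demand=5,sold=1 ship[2->3]=1 ship[1->2]=2 ship[0->1]=2 prod=2 -> [8 5 14 1]
Step 8: demand=5,sold=1 ship[2->3]=1 ship[1->2]=2 ship[0->1]=2 prod=2 -> [8 5 15 1]
Step 9: demand=5,sold=1 ship[2->3]=1 ship[1->2]=2 ship[0->1]=2 prod=2 -> [8 5 16 1]
Step 10: demand=5,sold=1 ship[2->3]=1 ship[1->2]=2 ship[0->1]=2 prod=2 -> [8 5 17 1]
Step 11: demand=5,sold=1 ship[2->3]=1 ship[1->2]=2 ship[0->1]=2 prod=2 -> [8 5 18 1]
Step 12: demand=5,sold=1 ship[2->3]=1 ship[1->2]=2 ship[0->1]=2 prod=2 -> [8 5 19 1]
First stockout at step 4

4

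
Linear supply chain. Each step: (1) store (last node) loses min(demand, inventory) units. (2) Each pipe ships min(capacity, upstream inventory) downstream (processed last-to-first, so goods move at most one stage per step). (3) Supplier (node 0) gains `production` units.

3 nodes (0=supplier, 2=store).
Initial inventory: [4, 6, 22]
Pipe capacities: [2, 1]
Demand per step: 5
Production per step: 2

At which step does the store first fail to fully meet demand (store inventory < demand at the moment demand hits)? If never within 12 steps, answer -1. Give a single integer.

Step 1: demand=5,sold=5 ship[1->2]=1 ship[0->1]=2 prod=2 -> [4 7 18]
Step 2: demand=5,sold=5 ship[1->2]=1 ship[0->1]=2 prod=2 -> [4 8 14]
Step 3: demand=5,sold=5 ship[1->2]=1 ship[0->1]=2 prod=2 -> [4 9 10]
Step 4: demand=5,sold=5 ship[1->2]=1 ship[0->1]=2 prod=2 -> [4 10 6]
Step 5: demand=5,sold=5 ship[1->2]=1 ship[0->1]=2 prod=2 -> [4 11 2]
Step 6: demand=5,sold=2 ship[1->2]=1 ship[0->1]=2 prod=2 -> [4 12 1]
Step 7: demand=5,sold=1 ship[1->2]=1 ship[0->1]=2 prod=2 -> [4 13 1]
Step 8: demand=5,sold=1 ship[1->2]=1 ship[0->1]=2 prod=2 -> [4 14 1]
Step 9: demand=5,sold=1 ship[1->2]=1 ship[0->1]=2 prod=2 -> [4 15 1]
Step 10: demand=5,sold=1 ship[1->2]=1 ship[0->1]=2 prod=2 -> [4 16 1]
Step 11: demand=5,sold=1 ship[1->2]=1 ship[0->1]=2 prod=2 -> [4 17 1]
Step 12: demand=5,sold=1 ship[1->2]=1 ship[0->1]=2 prod=2 -> [4 18 1]
First stockout at step 6

6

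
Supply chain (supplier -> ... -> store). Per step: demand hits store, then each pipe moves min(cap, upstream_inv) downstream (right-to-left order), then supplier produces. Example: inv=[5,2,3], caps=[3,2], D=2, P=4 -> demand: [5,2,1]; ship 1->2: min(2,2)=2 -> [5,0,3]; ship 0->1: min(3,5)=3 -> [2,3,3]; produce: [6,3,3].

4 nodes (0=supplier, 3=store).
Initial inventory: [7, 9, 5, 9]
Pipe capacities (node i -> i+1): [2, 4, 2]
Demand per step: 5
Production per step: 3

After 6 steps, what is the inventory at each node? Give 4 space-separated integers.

Step 1: demand=5,sold=5 ship[2->3]=2 ship[1->2]=4 ship[0->1]=2 prod=3 -> inv=[8 7 7 6]
Step 2: demand=5,sold=5 ship[2->3]=2 ship[1->2]=4 ship[0->1]=2 prod=3 -> inv=[9 5 9 3]
Step 3: demand=5,sold=3 ship[2->3]=2 ship[1->2]=4 ship[0->1]=2 prod=3 -> inv=[10 3 11 2]
Step 4: demand=5,sold=2 ship[2->3]=2 ship[1->2]=3 ship[0->1]=2 prod=3 -> inv=[11 2 12 2]
Step 5: demand=5,sold=2 ship[2->3]=2 ship[1->2]=2 ship[0->1]=2 prod=3 -> inv=[12 2 12 2]
Step 6: demand=5,sold=2 ship[2->3]=2 ship[1->2]=2 ship[0->1]=2 prod=3 -> inv=[13 2 12 2]

13 2 12 2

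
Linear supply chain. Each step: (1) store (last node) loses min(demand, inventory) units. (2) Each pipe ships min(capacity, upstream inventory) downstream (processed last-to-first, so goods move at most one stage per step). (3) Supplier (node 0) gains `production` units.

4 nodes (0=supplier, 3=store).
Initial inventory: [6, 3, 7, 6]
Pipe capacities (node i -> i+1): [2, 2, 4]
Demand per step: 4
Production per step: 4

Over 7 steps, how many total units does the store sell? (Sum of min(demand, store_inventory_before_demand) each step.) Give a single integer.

Answer: 23

Derivation:
Step 1: sold=4 (running total=4) -> [8 3 5 6]
Step 2: sold=4 (running total=8) -> [10 3 3 6]
Step 3: sold=4 (running total=12) -> [12 3 2 5]
Step 4: sold=4 (running total=16) -> [14 3 2 3]
Step 5: sold=3 (running total=19) -> [16 3 2 2]
Step 6: sold=2 (running total=21) -> [18 3 2 2]
Step 7: sold=2 (running total=23) -> [20 3 2 2]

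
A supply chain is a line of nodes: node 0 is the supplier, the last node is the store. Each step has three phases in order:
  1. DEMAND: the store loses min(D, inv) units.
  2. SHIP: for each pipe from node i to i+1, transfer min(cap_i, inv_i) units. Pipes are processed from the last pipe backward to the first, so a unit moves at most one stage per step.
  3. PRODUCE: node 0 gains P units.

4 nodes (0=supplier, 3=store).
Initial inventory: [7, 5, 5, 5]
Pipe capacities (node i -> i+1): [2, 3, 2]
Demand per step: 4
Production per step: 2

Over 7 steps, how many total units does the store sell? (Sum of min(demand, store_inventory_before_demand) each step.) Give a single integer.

Answer: 17

Derivation:
Step 1: sold=4 (running total=4) -> [7 4 6 3]
Step 2: sold=3 (running total=7) -> [7 3 7 2]
Step 3: sold=2 (running total=9) -> [7 2 8 2]
Step 4: sold=2 (running total=11) -> [7 2 8 2]
Step 5: sold=2 (running total=13) -> [7 2 8 2]
Step 6: sold=2 (running total=15) -> [7 2 8 2]
Step 7: sold=2 (running total=17) -> [7 2 8 2]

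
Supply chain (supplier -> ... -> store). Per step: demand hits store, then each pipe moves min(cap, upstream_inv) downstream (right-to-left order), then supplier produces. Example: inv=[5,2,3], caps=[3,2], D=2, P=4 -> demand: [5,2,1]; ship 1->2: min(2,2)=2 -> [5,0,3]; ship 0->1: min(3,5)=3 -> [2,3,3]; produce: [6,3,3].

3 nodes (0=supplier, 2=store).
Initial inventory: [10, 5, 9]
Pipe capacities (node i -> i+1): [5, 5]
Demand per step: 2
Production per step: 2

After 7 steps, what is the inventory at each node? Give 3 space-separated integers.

Step 1: demand=2,sold=2 ship[1->2]=5 ship[0->1]=5 prod=2 -> inv=[7 5 12]
Step 2: demand=2,sold=2 ship[1->2]=5 ship[0->1]=5 prod=2 -> inv=[4 5 15]
Step 3: demand=2,sold=2 ship[1->2]=5 ship[0->1]=4 prod=2 -> inv=[2 4 18]
Step 4: demand=2,sold=2 ship[1->2]=4 ship[0->1]=2 prod=2 -> inv=[2 2 20]
Step 5: demand=2,sold=2 ship[1->2]=2 ship[0->1]=2 prod=2 -> inv=[2 2 20]
Step 6: demand=2,sold=2 ship[1->2]=2 ship[0->1]=2 prod=2 -> inv=[2 2 20]
Step 7: demand=2,sold=2 ship[1->2]=2 ship[0->1]=2 prod=2 -> inv=[2 2 20]

2 2 20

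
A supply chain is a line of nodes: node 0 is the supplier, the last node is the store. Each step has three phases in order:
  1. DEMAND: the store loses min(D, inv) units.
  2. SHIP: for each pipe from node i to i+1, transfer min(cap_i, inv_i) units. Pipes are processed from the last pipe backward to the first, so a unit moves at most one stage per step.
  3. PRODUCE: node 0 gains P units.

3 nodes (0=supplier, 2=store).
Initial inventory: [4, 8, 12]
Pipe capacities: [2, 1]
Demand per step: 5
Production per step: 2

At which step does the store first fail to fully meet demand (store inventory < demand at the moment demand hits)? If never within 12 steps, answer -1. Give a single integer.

Step 1: demand=5,sold=5 ship[1->2]=1 ship[0->1]=2 prod=2 -> [4 9 8]
Step 2: demand=5,sold=5 ship[1->2]=1 ship[0->1]=2 prod=2 -> [4 10 4]
Step 3: demand=5,sold=4 ship[1->2]=1 ship[0->1]=2 prod=2 -> [4 11 1]
Step 4: demand=5,sold=1 ship[1->2]=1 ship[0->1]=2 prod=2 -> [4 12 1]
Step 5: demand=5,sold=1 ship[1->2]=1 ship[0->1]=2 prod=2 -> [4 13 1]
Step 6: demand=5,sold=1 ship[1->2]=1 ship[0->1]=2 prod=2 -> [4 14 1]
Step 7: demand=5,sold=1 ship[1->2]=1 ship[0->1]=2 prod=2 -> [4 15 1]
Step 8: demand=5,sold=1 ship[1->2]=1 ship[0->1]=2 prod=2 -> [4 16 1]
Step 9: demand=5,sold=1 ship[1->2]=1 ship[0->1]=2 prod=2 -> [4 17 1]
Step 10: demand=5,sold=1 ship[1->2]=1 ship[0->1]=2 prod=2 -> [4 18 1]
Step 11: demand=5,sold=1 ship[1->2]=1 ship[0->1]=2 prod=2 -> [4 19 1]
Step 12: demand=5,sold=1 ship[1->2]=1 ship[0->1]=2 prod=2 -> [4 20 1]
First stockout at step 3

3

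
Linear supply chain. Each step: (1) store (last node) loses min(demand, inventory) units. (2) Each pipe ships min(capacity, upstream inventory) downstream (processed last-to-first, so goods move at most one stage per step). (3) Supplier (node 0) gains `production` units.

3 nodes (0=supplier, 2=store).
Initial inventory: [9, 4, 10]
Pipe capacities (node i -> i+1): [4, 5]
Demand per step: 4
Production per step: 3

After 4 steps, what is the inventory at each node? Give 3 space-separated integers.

Step 1: demand=4,sold=4 ship[1->2]=4 ship[0->1]=4 prod=3 -> inv=[8 4 10]
Step 2: demand=4,sold=4 ship[1->2]=4 ship[0->1]=4 prod=3 -> inv=[7 4 10]
Step 3: demand=4,sold=4 ship[1->2]=4 ship[0->1]=4 prod=3 -> inv=[6 4 10]
Step 4: demand=4,sold=4 ship[1->2]=4 ship[0->1]=4 prod=3 -> inv=[5 4 10]

5 4 10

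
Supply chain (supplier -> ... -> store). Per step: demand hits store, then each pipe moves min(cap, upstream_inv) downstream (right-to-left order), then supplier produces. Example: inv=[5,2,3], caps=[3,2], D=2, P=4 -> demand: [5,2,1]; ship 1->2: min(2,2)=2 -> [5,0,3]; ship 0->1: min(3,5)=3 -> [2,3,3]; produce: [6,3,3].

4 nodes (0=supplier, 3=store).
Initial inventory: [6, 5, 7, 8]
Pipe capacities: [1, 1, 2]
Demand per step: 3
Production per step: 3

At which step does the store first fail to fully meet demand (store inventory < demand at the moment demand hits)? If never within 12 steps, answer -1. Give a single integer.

Step 1: demand=3,sold=3 ship[2->3]=2 ship[1->2]=1 ship[0->1]=1 prod=3 -> [8 5 6 7]
Step 2: demand=3,sold=3 ship[2->3]=2 ship[1->2]=1 ship[0->1]=1 prod=3 -> [10 5 5 6]
Step 3: demand=3,sold=3 ship[2->3]=2 ship[1->2]=1 ship[0->1]=1 prod=3 -> [12 5 4 5]
Step 4: demand=3,sold=3 ship[2->3]=2 ship[1->2]=1 ship[0->1]=1 prod=3 -> [14 5 3 4]
Step 5: demand=3,sold=3 ship[2->3]=2 ship[1->2]=1 ship[0->1]=1 prod=3 -> [16 5 2 3]
Step 6: demand=3,sold=3 ship[2->3]=2 ship[1->2]=1 ship[0->1]=1 prod=3 -> [18 5 1 2]
Step 7: demand=3,sold=2 ship[2->3]=1 ship[1->2]=1 ship[0->1]=1 prod=3 -> [20 5 1 1]
Step 8: demand=3,sold=1 ship[2->3]=1 ship[1->2]=1 ship[0->1]=1 prod=3 -> [22 5 1 1]
Step 9: demand=3,sold=1 ship[2->3]=1 ship[1->2]=1 ship[0->1]=1 prod=3 -> [24 5 1 1]
Step 10: demand=3,sold=1 ship[2->3]=1 ship[1->2]=1 ship[0->1]=1 prod=3 -> [26 5 1 1]
Step 11: demand=3,sold=1 ship[2->3]=1 ship[1->2]=1 ship[0->1]=1 prod=3 -> [28 5 1 1]
Step 12: demand=3,sold=1 ship[2->3]=1 ship[1->2]=1 ship[0->1]=1 prod=3 -> [30 5 1 1]
First stockout at step 7

7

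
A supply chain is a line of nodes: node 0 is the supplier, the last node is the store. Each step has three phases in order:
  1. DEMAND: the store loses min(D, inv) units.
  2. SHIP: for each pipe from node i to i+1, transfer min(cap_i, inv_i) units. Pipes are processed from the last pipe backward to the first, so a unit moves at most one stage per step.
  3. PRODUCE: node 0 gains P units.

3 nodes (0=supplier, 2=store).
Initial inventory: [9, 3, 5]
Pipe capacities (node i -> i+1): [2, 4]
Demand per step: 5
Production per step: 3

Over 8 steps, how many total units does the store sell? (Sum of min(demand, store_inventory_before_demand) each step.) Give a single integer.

Step 1: sold=5 (running total=5) -> [10 2 3]
Step 2: sold=3 (running total=8) -> [11 2 2]
Step 3: sold=2 (running total=10) -> [12 2 2]
Step 4: sold=2 (running total=12) -> [13 2 2]
Step 5: sold=2 (running total=14) -> [14 2 2]
Step 6: sold=2 (running total=16) -> [15 2 2]
Step 7: sold=2 (running total=18) -> [16 2 2]
Step 8: sold=2 (running total=20) -> [17 2 2]

Answer: 20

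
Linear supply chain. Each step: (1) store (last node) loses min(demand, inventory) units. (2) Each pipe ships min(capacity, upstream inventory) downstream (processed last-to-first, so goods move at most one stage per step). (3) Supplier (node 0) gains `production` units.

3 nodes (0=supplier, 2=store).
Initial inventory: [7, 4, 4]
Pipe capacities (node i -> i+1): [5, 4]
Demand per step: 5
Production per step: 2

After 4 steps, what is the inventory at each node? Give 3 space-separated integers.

Step 1: demand=5,sold=4 ship[1->2]=4 ship[0->1]=5 prod=2 -> inv=[4 5 4]
Step 2: demand=5,sold=4 ship[1->2]=4 ship[0->1]=4 prod=2 -> inv=[2 5 4]
Step 3: demand=5,sold=4 ship[1->2]=4 ship[0->1]=2 prod=2 -> inv=[2 3 4]
Step 4: demand=5,sold=4 ship[1->2]=3 ship[0->1]=2 prod=2 -> inv=[2 2 3]

2 2 3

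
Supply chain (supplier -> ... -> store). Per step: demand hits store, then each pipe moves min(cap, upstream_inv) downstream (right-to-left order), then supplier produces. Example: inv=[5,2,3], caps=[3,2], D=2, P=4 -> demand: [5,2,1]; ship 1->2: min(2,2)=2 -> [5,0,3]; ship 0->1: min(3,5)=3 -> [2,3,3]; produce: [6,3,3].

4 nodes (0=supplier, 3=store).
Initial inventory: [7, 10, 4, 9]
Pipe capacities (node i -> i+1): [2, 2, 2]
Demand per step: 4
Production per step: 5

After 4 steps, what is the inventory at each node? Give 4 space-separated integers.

Step 1: demand=4,sold=4 ship[2->3]=2 ship[1->2]=2 ship[0->1]=2 prod=5 -> inv=[10 10 4 7]
Step 2: demand=4,sold=4 ship[2->3]=2 ship[1->2]=2 ship[0->1]=2 prod=5 -> inv=[13 10 4 5]
Step 3: demand=4,sold=4 ship[2->3]=2 ship[1->2]=2 ship[0->1]=2 prod=5 -> inv=[16 10 4 3]
Step 4: demand=4,sold=3 ship[2->3]=2 ship[1->2]=2 ship[0->1]=2 prod=5 -> inv=[19 10 4 2]

19 10 4 2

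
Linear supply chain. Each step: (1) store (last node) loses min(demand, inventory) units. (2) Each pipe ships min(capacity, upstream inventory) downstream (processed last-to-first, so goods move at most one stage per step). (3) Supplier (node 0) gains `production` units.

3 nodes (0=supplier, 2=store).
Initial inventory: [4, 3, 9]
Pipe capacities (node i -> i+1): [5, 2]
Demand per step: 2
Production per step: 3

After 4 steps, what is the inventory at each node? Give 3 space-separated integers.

Step 1: demand=2,sold=2 ship[1->2]=2 ship[0->1]=4 prod=3 -> inv=[3 5 9]
Step 2: demand=2,sold=2 ship[1->2]=2 ship[0->1]=3 prod=3 -> inv=[3 6 9]
Step 3: demand=2,sold=2 ship[1->2]=2 ship[0->1]=3 prod=3 -> inv=[3 7 9]
Step 4: demand=2,sold=2 ship[1->2]=2 ship[0->1]=3 prod=3 -> inv=[3 8 9]

3 8 9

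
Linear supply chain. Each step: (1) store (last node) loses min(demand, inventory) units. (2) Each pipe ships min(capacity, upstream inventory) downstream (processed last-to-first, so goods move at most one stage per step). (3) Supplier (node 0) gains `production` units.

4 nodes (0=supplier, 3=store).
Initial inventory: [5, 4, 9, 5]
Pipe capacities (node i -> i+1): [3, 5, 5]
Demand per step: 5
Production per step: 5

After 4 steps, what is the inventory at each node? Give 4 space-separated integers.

Step 1: demand=5,sold=5 ship[2->3]=5 ship[1->2]=4 ship[0->1]=3 prod=5 -> inv=[7 3 8 5]
Step 2: demand=5,sold=5 ship[2->3]=5 ship[1->2]=3 ship[0->1]=3 prod=5 -> inv=[9 3 6 5]
Step 3: demand=5,sold=5 ship[2->3]=5 ship[1->2]=3 ship[0->1]=3 prod=5 -> inv=[11 3 4 5]
Step 4: demand=5,sold=5 ship[2->3]=4 ship[1->2]=3 ship[0->1]=3 prod=5 -> inv=[13 3 3 4]

13 3 3 4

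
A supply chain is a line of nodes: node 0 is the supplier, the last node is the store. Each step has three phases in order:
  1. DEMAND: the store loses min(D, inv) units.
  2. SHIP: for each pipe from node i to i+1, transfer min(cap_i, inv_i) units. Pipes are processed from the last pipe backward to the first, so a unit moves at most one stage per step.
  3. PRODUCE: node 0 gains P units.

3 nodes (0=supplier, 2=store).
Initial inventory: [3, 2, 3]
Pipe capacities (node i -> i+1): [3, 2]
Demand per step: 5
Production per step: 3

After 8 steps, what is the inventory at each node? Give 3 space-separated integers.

Step 1: demand=5,sold=3 ship[1->2]=2 ship[0->1]=3 prod=3 -> inv=[3 3 2]
Step 2: demand=5,sold=2 ship[1->2]=2 ship[0->1]=3 prod=3 -> inv=[3 4 2]
Step 3: demand=5,sold=2 ship[1->2]=2 ship[0->1]=3 prod=3 -> inv=[3 5 2]
Step 4: demand=5,sold=2 ship[1->2]=2 ship[0->1]=3 prod=3 -> inv=[3 6 2]
Step 5: demand=5,sold=2 ship[1->2]=2 ship[0->1]=3 prod=3 -> inv=[3 7 2]
Step 6: demand=5,sold=2 ship[1->2]=2 ship[0->1]=3 prod=3 -> inv=[3 8 2]
Step 7: demand=5,sold=2 ship[1->2]=2 ship[0->1]=3 prod=3 -> inv=[3 9 2]
Step 8: demand=5,sold=2 ship[1->2]=2 ship[0->1]=3 prod=3 -> inv=[3 10 2]

3 10 2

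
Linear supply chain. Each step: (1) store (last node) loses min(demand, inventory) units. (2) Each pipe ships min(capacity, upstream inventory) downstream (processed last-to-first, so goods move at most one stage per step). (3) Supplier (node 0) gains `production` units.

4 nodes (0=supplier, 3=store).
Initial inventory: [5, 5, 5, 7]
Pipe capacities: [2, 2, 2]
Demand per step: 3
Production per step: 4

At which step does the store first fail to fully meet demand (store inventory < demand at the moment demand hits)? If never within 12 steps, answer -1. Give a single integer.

Step 1: demand=3,sold=3 ship[2->3]=2 ship[1->2]=2 ship[0->1]=2 prod=4 -> [7 5 5 6]
Step 2: demand=3,sold=3 ship[2->3]=2 ship[1->2]=2 ship[0->1]=2 prod=4 -> [9 5 5 5]
Step 3: demand=3,sold=3 ship[2->3]=2 ship[1->2]=2 ship[0->1]=2 prod=4 -> [11 5 5 4]
Step 4: demand=3,sold=3 ship[2->3]=2 ship[1->2]=2 ship[0->1]=2 prod=4 -> [13 5 5 3]
Step 5: demand=3,sold=3 ship[2->3]=2 ship[1->2]=2 ship[0->1]=2 prod=4 -> [15 5 5 2]
Step 6: demand=3,sold=2 ship[2->3]=2 ship[1->2]=2 ship[0->1]=2 prod=4 -> [17 5 5 2]
Step 7: demand=3,sold=2 ship[2->3]=2 ship[1->2]=2 ship[0->1]=2 prod=4 -> [19 5 5 2]
Step 8: demand=3,sold=2 ship[2->3]=2 ship[1->2]=2 ship[0->1]=2 prod=4 -> [21 5 5 2]
Step 9: demand=3,sold=2 ship[2->3]=2 ship[1->2]=2 ship[0->1]=2 prod=4 -> [23 5 5 2]
Step 10: demand=3,sold=2 ship[2->3]=2 ship[1->2]=2 ship[0->1]=2 prod=4 -> [25 5 5 2]
Step 11: demand=3,sold=2 ship[2->3]=2 ship[1->2]=2 ship[0->1]=2 prod=4 -> [27 5 5 2]
Step 12: demand=3,sold=2 ship[2->3]=2 ship[1->2]=2 ship[0->1]=2 prod=4 -> [29 5 5 2]
First stockout at step 6

6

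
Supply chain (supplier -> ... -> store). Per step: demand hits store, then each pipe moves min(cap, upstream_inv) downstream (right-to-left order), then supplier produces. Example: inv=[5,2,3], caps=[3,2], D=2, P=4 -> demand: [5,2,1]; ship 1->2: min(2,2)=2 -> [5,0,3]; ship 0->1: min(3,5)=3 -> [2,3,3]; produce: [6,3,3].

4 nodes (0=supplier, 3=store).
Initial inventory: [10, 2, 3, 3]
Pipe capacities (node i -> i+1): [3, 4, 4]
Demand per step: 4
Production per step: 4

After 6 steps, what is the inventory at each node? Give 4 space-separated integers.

Step 1: demand=4,sold=3 ship[2->3]=3 ship[1->2]=2 ship[0->1]=3 prod=4 -> inv=[11 3 2 3]
Step 2: demand=4,sold=3 ship[2->3]=2 ship[1->2]=3 ship[0->1]=3 prod=4 -> inv=[12 3 3 2]
Step 3: demand=4,sold=2 ship[2->3]=3 ship[1->2]=3 ship[0->1]=3 prod=4 -> inv=[13 3 3 3]
Step 4: demand=4,sold=3 ship[2->3]=3 ship[1->2]=3 ship[0->1]=3 prod=4 -> inv=[14 3 3 3]
Step 5: demand=4,sold=3 ship[2->3]=3 ship[1->2]=3 ship[0->1]=3 prod=4 -> inv=[15 3 3 3]
Step 6: demand=4,sold=3 ship[2->3]=3 ship[1->2]=3 ship[0->1]=3 prod=4 -> inv=[16 3 3 3]

16 3 3 3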